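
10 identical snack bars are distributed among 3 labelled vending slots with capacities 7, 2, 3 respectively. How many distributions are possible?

6

Ignoring the caps, the number of non-negative solutions to x_1+…+x_3 = 10 is C(12,2) = 66.
Subtract solutions that violate a single cap (substitute x_i' = x_i − (cap_i+1)): x_1 ≥ 8 gives C(4,2) = 6; x_2 ≥ 3 gives C(9,2) = 36; x_3 ≥ 4 gives C(8,2) = 28. Together 70.
Add back pairs where two caps are both exceeded: 0 + 0 + 10 = 10.
By inclusion–exclusion the count is 66 − 70 + 10 = 6.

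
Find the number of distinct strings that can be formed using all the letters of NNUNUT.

60

The 6 letters of NNUNUT have repeats: N appearing 3 times and U appearing twice.
The number of distinct arrangements is 6!/(3!·2!) = 720/12 = 60.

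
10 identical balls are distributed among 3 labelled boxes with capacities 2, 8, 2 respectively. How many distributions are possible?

Ignoring the caps, the number of non-negative solutions to x_1+…+x_3 = 10 is C(12,2) = 66.
Subtract solutions that violate a single cap (substitute x_i' = x_i − (cap_i+1)): x_1 ≥ 3 gives C(9,2) = 36; x_2 ≥ 9 gives C(3,2) = 3; x_3 ≥ 3 gives C(9,2) = 36. Together 75.
Add back pairs where two caps are both exceeded: 0 + 15 + 0 = 15.
By inclusion–exclusion the count is 66 − 75 + 15 = 6.

6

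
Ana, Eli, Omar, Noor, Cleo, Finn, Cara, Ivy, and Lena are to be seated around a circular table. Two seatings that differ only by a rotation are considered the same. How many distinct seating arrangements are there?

40320

Around a circle, 9 distinct people have 9!/9 = (8)! = 40320 rotationally distinct seatings.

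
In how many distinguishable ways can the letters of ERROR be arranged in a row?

Letter multiplicities in ERROR: E×1, O×1, R×3.
Dividing 5! = 120 by 3! = 6 for the repeated letters gives 20.

20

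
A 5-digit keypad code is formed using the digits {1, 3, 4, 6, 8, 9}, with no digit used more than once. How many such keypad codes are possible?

720

This is a permutation of 5 out of 6: P(6,5) = 6!/1!.
6 × 5 × 4 × 3 × 2 = 720.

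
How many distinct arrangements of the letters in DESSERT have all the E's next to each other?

360

Treat the 2 copies of E as a single block. The multiset to arrange is then {EE, D, R, S, S, T}, 6 items in all.
That gives (6)!/(2!) = 360 arrangements.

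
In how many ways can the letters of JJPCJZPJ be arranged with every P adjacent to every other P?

Treat the 2 copies of P as a single block. The multiset to arrange is then {PP, C, J, J, J, J, Z}, 7 items in all.
That gives (7)!/(4!) = 210 arrangements.

210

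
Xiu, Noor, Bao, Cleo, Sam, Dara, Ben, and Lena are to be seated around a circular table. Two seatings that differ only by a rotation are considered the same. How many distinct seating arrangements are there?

5040

Fix one person's seat to break rotational symmetry; the remaining 7 people can be arranged in (7)! = 5040 ways.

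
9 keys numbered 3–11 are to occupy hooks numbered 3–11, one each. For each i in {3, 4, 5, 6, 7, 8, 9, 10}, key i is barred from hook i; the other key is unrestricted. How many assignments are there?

Let Aᵢ (for 3 ≤ i ≤ 10) be the placements that put key i in its forbidden hook. Any j of these fix j positions, leaving (9−j)! ways to fill the rest, and there are C(8,j) ways to pick which j.
By inclusion–exclusion, the number of valid placements is Σ_{j=0}^{8} (−1)^j C(8,j)·(9−j)!.
Computing: 362880 − 322560 + 141120 − 40320 + 8400 − 1344 + 168 − 16 + 1 = 148329.

148329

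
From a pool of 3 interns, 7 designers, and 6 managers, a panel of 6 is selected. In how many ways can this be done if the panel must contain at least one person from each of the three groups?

6006

Total 6-person selections from all 16: C(16,6) = 8008.
Selections missing a whole group: no interns → C(13,6) = 1716; no designers → C(9,6) = 84; no managers → C(10,6) = 210.
Add back selections omitting two groups (i.e. drawn from a single group): C(3,6) + C(7,6) + C(6,6) = 8.
By inclusion–exclusion: 8008 − 2010 + 8 = 6006.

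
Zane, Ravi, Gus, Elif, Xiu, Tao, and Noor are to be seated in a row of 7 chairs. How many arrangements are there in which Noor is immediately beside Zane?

1440

Treat {Noor, Zane} as a single unit. There are 6 units to order, and the pair itself can be ordered 2 ways.
That gives 2 × 6! = 2 × 720 = 1440.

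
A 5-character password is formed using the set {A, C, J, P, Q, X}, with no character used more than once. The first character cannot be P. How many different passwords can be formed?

The first character has 6−1 = 5 choices (anything except P).
The remaining 4 characters are filled from the other 5 symbols without repetition: 5 × 4 × 3 × 2 = 120.
Total: 5 × 120 = 600.

600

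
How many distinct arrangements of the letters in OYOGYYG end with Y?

Fix Y in the last position and arrange the remaining 6 letters.
Those 6 letters have G appearing twice, O appearing twice, and Y appearing twice, giving (6)!/(2!·2!·2!) = 90.

90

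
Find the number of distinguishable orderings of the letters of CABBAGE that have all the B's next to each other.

Treat the 2 copies of B as a single block. The multiset to arrange is then {BB, A, A, C, E, G}, 6 items in all.
That gives (6)!/(2!) = 360 arrangements.

360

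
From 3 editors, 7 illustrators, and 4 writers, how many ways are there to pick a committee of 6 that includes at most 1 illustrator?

154

Split by how many illustrators are chosen (0 through 1).
Sum: C(7,0)·C(7,6) + C(7,1)·C(7,5) = 7 + 147 = 154.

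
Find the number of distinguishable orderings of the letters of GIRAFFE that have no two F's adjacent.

1800

Total arrangements of GIRAFFE: 7!/(2!) = 2520.
If the two F's are adjacent, glue them into one block, leaving 6 items to arrange: (6)! = 720 ways.
Hence 2520 − 720 = 1800.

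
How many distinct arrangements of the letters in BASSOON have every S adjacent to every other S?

360

Treat the 2 copies of S as a single block. The multiset to arrange is then {SS, A, B, N, O, O}, 6 items in all.
That gives (6)!/(2!) = 360 arrangements.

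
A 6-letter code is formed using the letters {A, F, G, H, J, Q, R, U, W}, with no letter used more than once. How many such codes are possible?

This is a permutation of 6 out of 9: P(9,6) = 9!/3!.
That product is 9 × 8 × 7 × 6 × 5 × 4 = 60480.

60480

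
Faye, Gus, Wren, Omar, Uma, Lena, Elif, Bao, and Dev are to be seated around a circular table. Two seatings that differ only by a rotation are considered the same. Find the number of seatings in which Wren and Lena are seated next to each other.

10080

Glue Wren and Lena into a block (2 internal orders). Seating 8 units around a circle gives (7)! arrangements.
So 2 × (7)! = 2 × 5040 = 10080.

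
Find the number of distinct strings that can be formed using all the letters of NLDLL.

20

Letter multiplicities in NLDLL: D×1, L×3, N×1.
So there are 5! / (3!) = 20 distinguishable arrangements.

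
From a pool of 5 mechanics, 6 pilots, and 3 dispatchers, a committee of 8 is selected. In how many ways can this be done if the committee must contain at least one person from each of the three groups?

2828

Unrestricted: C(14,8) = 3003 ways to pick any 8 of the 14.
Subtract selections that omit an entire group: no mechanics → C(9,8) = 9; no pilots → C(8,8) = 1; no dispatchers → C(11,8) = 165.
Add back selections omitting two groups (i.e. drawn from a single group): C(5,8) + C(6,8) + C(3,8) = 0.
By inclusion–exclusion: 3003 − 175 + 0 = 2828.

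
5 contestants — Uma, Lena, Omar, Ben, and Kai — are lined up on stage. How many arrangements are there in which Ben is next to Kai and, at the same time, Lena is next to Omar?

24

Treat {Ben,Kai} as one block (2 orders) and {Lena,Omar} as another (2 orders).
That leaves 3 units to arrange: 2 × 2 × 3! = 4 × 6 = 24.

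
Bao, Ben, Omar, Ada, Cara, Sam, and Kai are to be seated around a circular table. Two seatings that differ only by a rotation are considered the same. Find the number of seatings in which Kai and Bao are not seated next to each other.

480

All circular seatings of 7 people number (6)! = 720.
Those with Kai next to Bao: fuse the pair into one unit and seat 6 units around a circle — 2·(5)! = 240.
Subtracting, 720 − 240 = 480.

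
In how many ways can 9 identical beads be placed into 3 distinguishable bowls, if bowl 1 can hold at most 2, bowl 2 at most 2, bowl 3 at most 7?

6

Ignoring the caps, the number of non-negative solutions to x_1+…+x_3 = 9 is C(11,2) = 55.
Subtract solutions that violate a single cap (substitute x_i' = x_i − (cap_i+1)): x_1 ≥ 3 gives C(8,2) = 28; x_2 ≥ 3 gives C(8,2) = 28; x_3 ≥ 8 gives C(3,2) = 3. Together 59.
Add back pairs where two caps are both exceeded: 10 + 0 + 0 = 10.
By inclusion–exclusion the count is 55 − 59 + 10 = 6.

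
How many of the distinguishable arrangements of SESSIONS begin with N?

210

Fix N in the first position and arrange the remaining 7 letters.
Those 7 letters have S appearing 4 times, giving (7)!/(4!) = 210.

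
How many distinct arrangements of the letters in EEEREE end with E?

Fix E in the last position and arrange the remaining 5 letters.
Those 5 letters have E appearing 4 times, giving (5)!/(4!) = 5.

5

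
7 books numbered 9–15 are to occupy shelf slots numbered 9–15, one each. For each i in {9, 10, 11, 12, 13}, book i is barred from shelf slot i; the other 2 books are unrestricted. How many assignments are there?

2428

Let Aᵢ (for 9 ≤ i ≤ 13) be the placements that put book i in its forbidden shelf slot. Any j of these fix j positions, leaving (7−j)! ways to fill the rest, and there are C(5,j) ways to pick which j.
By inclusion–exclusion, the number of valid placements is Σ_{j=0}^{5} (−1)^j C(5,j)·(7−j)!.
Computing: 5040 − 3600 + 1200 − 240 + 30 − 2 = 2428.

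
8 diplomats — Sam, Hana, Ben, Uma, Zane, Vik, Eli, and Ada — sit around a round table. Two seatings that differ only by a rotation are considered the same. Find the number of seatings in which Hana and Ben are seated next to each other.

1440

Treat {Hana, Ben} as one unit (2 internal orders) and seat the resulting 7 units around the table: (6)! circular arrangements.
So 2 × (6)! = 2 × 720 = 1440.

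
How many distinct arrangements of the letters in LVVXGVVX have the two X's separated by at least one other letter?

630

There are 8!/(4!·2!) = 840 arrangements of LVVXGVVX in total.
Arrangements with the X's together: treat XX as one letter, giving (7)!/(4!) = 210.
Subtracting, 840 − 210 = 630 arrangements keep the X's apart.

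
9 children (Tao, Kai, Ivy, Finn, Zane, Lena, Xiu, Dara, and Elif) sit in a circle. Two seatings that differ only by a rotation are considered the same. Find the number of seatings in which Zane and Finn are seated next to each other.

10080

Glue Zane and Finn into a block (2 internal orders). Seating 8 units around a circle gives (7)! arrangements.
So 2 × (7)! = 2 × 5040 = 10080.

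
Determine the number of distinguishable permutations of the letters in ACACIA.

60

The 6 letters of ACACIA have repeats: A appearing 3 times and C appearing twice.
Dividing 6! = 720 by 3!·2! = 12 for the repeated letters gives 60.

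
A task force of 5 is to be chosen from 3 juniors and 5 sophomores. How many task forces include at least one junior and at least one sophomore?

55

Unrestricted: C(8,5) = 56 ways to pick any 5 of the 8.
Subtract selections that omit an entire group: no juniors → C(5,5) = 1; no sophomores → C(3,5) = 0.
Both groups omitted at once is impossible, so 56 − 1 = 55.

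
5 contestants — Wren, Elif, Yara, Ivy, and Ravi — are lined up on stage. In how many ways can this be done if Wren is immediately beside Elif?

Treat {Wren, Elif} as a single unit. There are 4 units to order, and the pair itself can be ordered 2 ways.
That gives 2 × 4! = 2 × 24 = 48.

48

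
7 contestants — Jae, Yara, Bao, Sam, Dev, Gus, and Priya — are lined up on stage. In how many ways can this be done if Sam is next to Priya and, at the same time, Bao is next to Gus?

Treat {Sam,Priya} as one block (2 orders) and {Bao,Gus} as another (2 orders).
That leaves 5 units to arrange: 2 × 2 × 5! = 4 × 120 = 480.

480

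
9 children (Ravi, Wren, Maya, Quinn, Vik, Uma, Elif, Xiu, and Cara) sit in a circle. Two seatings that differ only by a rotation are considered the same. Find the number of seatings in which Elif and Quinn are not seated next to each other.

All circular seatings of 9 people number (8)! = 40320.
Seatings with Elif beside Quinn: treat them as a block with 2 internal orders, giving 2 × (7)! = 10080.
Subtracting, 40320 − 10080 = 30240.

30240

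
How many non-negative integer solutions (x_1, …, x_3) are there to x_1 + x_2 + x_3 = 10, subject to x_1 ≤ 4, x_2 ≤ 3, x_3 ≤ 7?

14

By stars and bars, unrestricted non-negative solutions to x_1+…+x_3 = 10 number C(10+2,2) = 66.
Subtract solutions that violate a single cap (substitute x_i' = x_i − (cap_i+1)): x_1 ≥ 5 gives C(7,2) = 21; x_2 ≥ 4 gives C(8,2) = 28; x_3 ≥ 8 gives C(4,2) = 6. Together 55.
Add back pairs where two caps are both exceeded: 3 + 0 + 0 = 3.
By inclusion–exclusion the count is 66 − 55 + 3 = 14.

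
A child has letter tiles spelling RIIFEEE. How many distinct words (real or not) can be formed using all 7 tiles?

420

Letter multiplicities in RIIFEEE: E×3, F×1, I×2, R×1.
The number of distinct arrangements is 7!/(3!·2!) = 5040/12 = 420.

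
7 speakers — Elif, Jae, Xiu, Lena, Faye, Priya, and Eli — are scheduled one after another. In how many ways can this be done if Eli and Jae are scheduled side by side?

1440

Place the 5 others and the Eli-Jae pair as 6 objects in a line; the pair has 2 internal arrangements.
That gives 2 × 6! = 2 × 720 = 1440.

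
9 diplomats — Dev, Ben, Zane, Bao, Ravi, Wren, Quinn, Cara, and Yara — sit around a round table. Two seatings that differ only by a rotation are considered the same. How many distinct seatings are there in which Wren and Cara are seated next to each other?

Treat {Wren, Cara} as one unit (2 internal orders) and seat the resulting 8 units around the table: (7)! circular arrangements.
So 2 × (7)! = 2 × 5040 = 10080.

10080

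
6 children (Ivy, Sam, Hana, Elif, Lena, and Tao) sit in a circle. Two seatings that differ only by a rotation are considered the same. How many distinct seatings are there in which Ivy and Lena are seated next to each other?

48

Treat {Ivy, Lena} as one unit (2 internal orders) and seat the resulting 5 units around the table: (4)! circular arrangements.
So 2 × (4)! = 2 × 24 = 48.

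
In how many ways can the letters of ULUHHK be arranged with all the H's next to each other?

60

Treat the 2 copies of H as a single block. The multiset to arrange is then {HH, K, L, U, U}, 5 items in all.
That gives (5)!/(2!) = 60 arrangements.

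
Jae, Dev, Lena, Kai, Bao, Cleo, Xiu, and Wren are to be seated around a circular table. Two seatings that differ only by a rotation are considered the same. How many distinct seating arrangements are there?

Around a circle, 8 distinct people have 8!/8 = (7)! = 5040 rotationally distinct seatings.

5040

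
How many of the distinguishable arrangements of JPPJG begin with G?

6

Fix G in the first position and arrange the remaining 4 letters.
Those 4 letters have J appearing twice and P appearing twice, giving (4)!/(2!·2!) = 6.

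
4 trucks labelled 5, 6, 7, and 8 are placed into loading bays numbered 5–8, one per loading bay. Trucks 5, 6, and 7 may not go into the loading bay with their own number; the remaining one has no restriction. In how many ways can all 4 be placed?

11

Let Aᵢ (for i ∈ {5, 6, 7}) be the placements that put truck i in its forbidden loading bay. Any j of these fix j positions, leaving (4−j)! ways to fill the rest, and there are C(3,j) ways to pick which j.
By inclusion–exclusion, the number of valid placements is Σ_{j=0}^{3} (−1)^j C(3,j)·(4−j)!.
Computing: 24 − 18 + 6 − 1 = 11.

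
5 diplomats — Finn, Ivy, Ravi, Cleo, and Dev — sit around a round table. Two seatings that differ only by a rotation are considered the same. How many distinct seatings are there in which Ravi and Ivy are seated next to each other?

12

Treat {Ravi, Ivy} as one unit (2 internal orders) and seat the resulting 4 units around the table: (3)! circular arrangements.
So 2 × (3)! = 2 × 6 = 12.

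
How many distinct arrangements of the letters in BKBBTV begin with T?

20

Fix T in the first position and arrange the remaining 5 letters.
Those 5 letters have B appearing 3 times, giving (5)!/(3!) = 20.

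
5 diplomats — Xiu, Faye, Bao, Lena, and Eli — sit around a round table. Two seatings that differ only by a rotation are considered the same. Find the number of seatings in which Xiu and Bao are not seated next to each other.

All circular seatings of 5 people number (4)! = 24.
Seatings with Xiu beside Bao: treat them as a block with 2 internal orders, giving 2 × (3)! = 12.
Subtracting, 24 − 12 = 12.

12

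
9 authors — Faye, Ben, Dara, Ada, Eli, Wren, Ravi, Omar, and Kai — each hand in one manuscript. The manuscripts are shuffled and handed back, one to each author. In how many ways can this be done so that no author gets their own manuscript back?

133496

Let Aᵢ be the assignments in which author i gets their own manuscript. We want the size of the complement of A₁∪…∪A_9.
By inclusion–exclusion this is Σ_{j=0}^{9} (−1)^j C(9,j)·(9−j)!.
Computing: 362880 − 362880 + 181440 − 60480 + 15120 − 3024 + 504 − 72 + 9 − 1 = 133496.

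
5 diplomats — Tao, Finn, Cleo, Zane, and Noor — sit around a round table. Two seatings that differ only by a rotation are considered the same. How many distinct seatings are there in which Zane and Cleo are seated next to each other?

Glue Zane and Cleo into a block (2 internal orders). Seating 4 units around a circle gives (3)! arrangements.
So 2 × (3)! = 2 × 6 = 12.

12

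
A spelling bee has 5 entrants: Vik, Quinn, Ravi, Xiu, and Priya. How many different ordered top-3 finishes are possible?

There are 5 choices for 1st place, 4 for 2nd, and 3 for 3rd.
That gives 5 × 4 × 3 = 60.

60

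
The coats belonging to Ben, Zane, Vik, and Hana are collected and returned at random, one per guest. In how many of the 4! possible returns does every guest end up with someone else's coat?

9

This is the derangement count D_4: permutations of 4 items with no fixed point.
By inclusion–exclusion this is Σ_{j=0}^{4} (−1)^j C(4,j)·(4−j)!.
Computing: 24 − 24 + 12 − 4 + 1 = 9.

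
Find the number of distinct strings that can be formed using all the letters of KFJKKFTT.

The 8 letters of KFJKKFTT have repeats: F appearing twice, K appearing 3 times, and T appearing twice.
Dividing 8! = 40320 by 3!·2!·2! = 24 for the repeated letters gives 1680.

1680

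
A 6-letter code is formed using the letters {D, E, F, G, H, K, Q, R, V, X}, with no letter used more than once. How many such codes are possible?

151200

This is a permutation of 6 out of 10: P(10,6) = 10!/4!.
10 × 9 × 8 × 7 × 6 × 5 = 151200.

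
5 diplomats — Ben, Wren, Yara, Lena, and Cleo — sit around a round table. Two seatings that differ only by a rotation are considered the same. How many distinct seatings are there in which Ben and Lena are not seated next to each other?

12

All circular seatings of 5 people number (4)! = 24.
Seatings with Ben beside Lena: treat them as a block with 2 internal orders, giving 2 × (3)! = 12.
Subtracting, 24 − 12 = 12.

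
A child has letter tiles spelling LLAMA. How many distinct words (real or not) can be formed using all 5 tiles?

LLAMA has 5 letters with A appearing twice and L appearing twice.
The number of distinct arrangements is 5!/(2!·2!) = 120/4 = 30.

30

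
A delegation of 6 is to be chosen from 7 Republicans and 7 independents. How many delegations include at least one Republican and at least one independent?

2989

Unrestricted: C(14,6) = 3003 ways to pick any 6 of the 14.
Subtract selections that omit an entire group: no Republicans → C(7,6) = 7; no independents → C(7,6) = 7.
Both groups omitted at once is impossible, so 3003 − 14 = 2989.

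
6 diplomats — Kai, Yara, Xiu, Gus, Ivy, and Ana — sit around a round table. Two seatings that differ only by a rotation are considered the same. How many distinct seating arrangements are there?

Fix one person's seat to break rotational symmetry; the remaining 5 people can be arranged in (5)! = 120 ways.

120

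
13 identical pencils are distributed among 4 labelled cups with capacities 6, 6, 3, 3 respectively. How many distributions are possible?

Ignoring the caps, the number of non-negative solutions to x_1+…+x_4 = 13 is C(16,3) = 560.
Subtract solutions that violate a single cap (substitute x_i' = x_i − (cap_i+1)): x_1 ≥ 7 gives C(9,3) = 84; x_2 ≥ 7 gives C(9,3) = 84; x_3 ≥ 4 gives C(12,3) = 220; x_4 ≥ 4 gives C(12,3) = 220. Together 608.
Add back pairs where two caps are both exceeded: 0 + 10 + 10 + 10 + 10 + 56 = 96.
By inclusion–exclusion the count is 560 − 608 + 96 = 48.

48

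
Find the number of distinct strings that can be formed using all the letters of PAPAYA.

60

The 6 letters of PAPAYA have repeats: A appearing 3 times and P appearing twice.
Dividing 6! = 720 by 3!·2! = 12 for the repeated letters gives 60.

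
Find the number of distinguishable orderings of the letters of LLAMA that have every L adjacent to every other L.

Treat the 2 copies of L as a single block. The multiset to arrange is then {LL, A, A, M}, 4 items in all.
That gives (4)!/(2!) = 12 arrangements.

12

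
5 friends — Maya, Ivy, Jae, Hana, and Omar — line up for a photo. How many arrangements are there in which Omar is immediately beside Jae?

48

Glue Omar and Jae into one block (2 internal orders), leaving 4 units to arrange in a row.
That gives 2 × 4! = 2 × 24 = 48.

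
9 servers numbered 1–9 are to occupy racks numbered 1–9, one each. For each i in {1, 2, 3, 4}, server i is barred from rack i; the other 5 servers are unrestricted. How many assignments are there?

229080

Let Aᵢ (for 1 ≤ i ≤ 4) be the placements that put server i in its forbidden rack. Any j of these fix j positions, leaving (9−j)! ways to fill the rest, and there are C(4,j) ways to pick which j.
By inclusion–exclusion, the number of valid placements is Σ_{j=0}^{4} (−1)^j C(4,j)·(9−j)!.
Computing: 362880 − 161280 + 30240 − 2880 + 120 = 229080.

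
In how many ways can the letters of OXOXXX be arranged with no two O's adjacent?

Total arrangements of OXOXXX: 6!/(4!·2!) = 15.
If the two O's are adjacent, glue them into one block, leaving 5 items to arrange: (5)!/(4!) = 5 ways.
Hence 15 − 5 = 10.

10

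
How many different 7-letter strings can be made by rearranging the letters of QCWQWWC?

Letter multiplicities in QCWQWWC: C×2, Q×2, W×3.
So there are 7! / (3!·2!·2!) = 210 distinguishable arrangements.

210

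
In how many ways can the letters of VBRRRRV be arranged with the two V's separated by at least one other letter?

There are 7!/(4!·2!) = 105 arrangements of VBRRRRV in total.
If the two V's are adjacent, glue them into one block, leaving 6 items to arrange: (6)!/(4!) = 30 ways.
Subtracting, 105 − 30 = 75 arrangements keep the V's apart.

75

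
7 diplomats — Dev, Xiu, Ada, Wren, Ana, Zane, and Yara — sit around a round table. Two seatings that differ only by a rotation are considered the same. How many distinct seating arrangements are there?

720

Around a circle, 7 distinct people have 7!/7 = (6)! = 720 rotationally distinct seatings.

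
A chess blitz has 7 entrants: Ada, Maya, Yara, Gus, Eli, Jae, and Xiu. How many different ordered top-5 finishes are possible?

2520

There are 7 choices for 1st place, 6 for 2nd, and so on down to 3 for position 5.
That gives 7 × 6 × 5 × 4 × 3 = 2520.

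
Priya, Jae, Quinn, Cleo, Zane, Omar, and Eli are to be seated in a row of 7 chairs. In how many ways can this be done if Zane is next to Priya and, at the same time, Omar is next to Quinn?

Treat {Zane,Priya} as one block (2 orders) and {Omar,Quinn} as another (2 orders).
That leaves 5 units to arrange: 2 × 2 × 5! = 4 × 120 = 480.

480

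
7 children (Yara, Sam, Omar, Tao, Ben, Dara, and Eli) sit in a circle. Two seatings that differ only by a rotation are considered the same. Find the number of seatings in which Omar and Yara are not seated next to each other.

480

All circular seatings of 7 people number (6)! = 720.
Seatings with Omar beside Yara: treat them as a block with 2 internal orders, giving 2 × (5)! = 240.
Subtracting, 720 − 240 = 480.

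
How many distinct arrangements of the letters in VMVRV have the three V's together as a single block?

6

Treat the 3 copies of V as a single block. The multiset to arrange is then {VVV, M, R}, 3 items in all.
All 3 items are distinct, so there are (3)! = 6 arrangements.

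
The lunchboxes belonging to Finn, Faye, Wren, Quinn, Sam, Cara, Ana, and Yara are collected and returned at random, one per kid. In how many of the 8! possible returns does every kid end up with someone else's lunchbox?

14833

Count assignments avoiding every fixed point. For any j of the 8 kids fixed to their own lunchbox, the other 8−j can be arranged in (8−j)! ways.
By inclusion–exclusion this is Σ_{j=0}^{8} (−1)^j C(8,j)·(8−j)!.
Computing: 40320 − 40320 + 20160 − 6720 + 1680 − 336 + 56 − 8 + 1 = 14833.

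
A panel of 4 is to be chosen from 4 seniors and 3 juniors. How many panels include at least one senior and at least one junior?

34

With no constraint there are C(7,4) = 35 possible selections.
Subtract selections that omit an entire group: no seniors → C(3,4) = 0; no juniors → C(4,4) = 1.
Both groups omitted at once is impossible, so 35 − 1 = 34.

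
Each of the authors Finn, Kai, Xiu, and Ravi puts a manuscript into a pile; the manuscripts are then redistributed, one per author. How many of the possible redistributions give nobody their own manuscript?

This is the derangement count D_4: permutations of 4 items with no fixed point.
By inclusion–exclusion this is Σ_{j=0}^{4} (−1)^j C(4,j)·(4−j)!.
Computing: 24 − 24 + 12 − 4 + 1 = 9.

9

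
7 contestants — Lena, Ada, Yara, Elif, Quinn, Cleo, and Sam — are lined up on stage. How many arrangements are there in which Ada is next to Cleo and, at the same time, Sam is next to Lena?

Treat {Ada,Cleo} as one block (2 orders) and {Sam,Lena} as another (2 orders).
That leaves 5 units to arrange: 2 × 2 × 5! = 4 × 120 = 480.

480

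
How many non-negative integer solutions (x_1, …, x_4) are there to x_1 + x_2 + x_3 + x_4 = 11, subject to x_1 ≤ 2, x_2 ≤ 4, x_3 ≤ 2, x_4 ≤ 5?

Ignoring the caps, the number of non-negative solutions to x_1+…+x_4 = 11 is C(14,3) = 364.
Subtract solutions that violate a single cap (substitute x_i' = x_i − (cap_i+1)): x_1 ≥ 3 gives C(11,3) = 165; x_2 ≥ 5 gives C(9,3) = 84; x_3 ≥ 3 gives C(11,3) = 165; x_4 ≥ 6 gives C(8,3) = 56. Together 470.
Add back pairs where two caps are both exceeded: 20 + 56 + 10 + 20 + 1 + 10 = 117.
Subtract triples: 1 + 0 + 0 + 0 = 1.
By inclusion–exclusion the count is 364 − 470 + 117 − 1 = 10.

10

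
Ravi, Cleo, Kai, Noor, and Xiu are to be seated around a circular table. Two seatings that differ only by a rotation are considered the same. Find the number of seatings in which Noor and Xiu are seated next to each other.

Glue Noor and Xiu into a block (2 internal orders). Seating 4 units around a circle gives (3)! arrangements.
So 2 × (3)! = 2 × 6 = 12.

12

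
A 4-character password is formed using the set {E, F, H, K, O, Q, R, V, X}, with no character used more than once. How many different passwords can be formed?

3024

Choose and order 4 of the 9 symbols: the first character has 9 options, the next 8, then 7, 6.
That product is 9 × 8 × 7 × 6 = 3024.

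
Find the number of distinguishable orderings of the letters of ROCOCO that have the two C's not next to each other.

There are 6!/(3!·2!) = 60 arrangements of ROCOCO in total.
If the two C's are adjacent, glue them into one block, leaving 5 items to arrange: (5)!/(3!) = 20 ways.
Hence 60 − 20 = 40.

40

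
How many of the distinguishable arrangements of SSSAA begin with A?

Fix A in the first position and arrange the remaining 4 letters.
Those 4 letters have S appearing 3 times, giving (4)!/(3!) = 4.

4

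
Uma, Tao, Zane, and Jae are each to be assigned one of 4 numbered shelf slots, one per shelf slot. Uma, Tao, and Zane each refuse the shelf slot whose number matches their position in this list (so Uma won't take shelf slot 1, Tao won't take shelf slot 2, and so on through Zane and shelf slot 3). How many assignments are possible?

11

Let Aᵢ (for i ∈ {1, 2, 3}) be the placements that put person i in their forbidden shelf slot. Any j of these fix j positions, leaving (4−j)! ways to fill the rest, and there are C(3,j) ways to pick which j.
By inclusion–exclusion, the number of valid placements is Σ_{j=0}^{3} (−1)^j C(3,j)·(4−j)!.
Computing: 24 − 18 + 6 − 1 = 11.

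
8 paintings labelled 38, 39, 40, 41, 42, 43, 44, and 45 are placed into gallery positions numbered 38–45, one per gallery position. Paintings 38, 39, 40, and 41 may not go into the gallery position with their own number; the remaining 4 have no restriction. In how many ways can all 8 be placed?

24024

Let Aᵢ (for 38 ≤ i ≤ 41) be the placements that put painting i in its forbidden gallery position. Any j of these fix j positions, leaving (8−j)! ways to fill the rest, and there are C(4,j) ways to pick which j.
By inclusion–exclusion, the number of valid placements is Σ_{j=0}^{4} (−1)^j C(4,j)·(8−j)!.
Computing: 40320 − 20160 + 4320 − 480 + 24 = 24024.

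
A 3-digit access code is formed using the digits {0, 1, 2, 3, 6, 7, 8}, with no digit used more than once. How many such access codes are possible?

With no repetition, fill the 3 digits in order: 7 choices, then 6, down to 5.
That product is 7 × 6 × 5 = 210.

210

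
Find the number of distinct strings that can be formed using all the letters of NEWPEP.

180

NEWPEP has 6 letters with E appearing twice and P appearing twice.
So there are 6! / (2!·2!) = 180 distinguishable arrangements.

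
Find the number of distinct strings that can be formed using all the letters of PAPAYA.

60

The 6 letters of PAPAYA have repeats: A appearing 3 times and P appearing twice.
The number of distinct arrangements is 6!/(3!·2!) = 720/12 = 60.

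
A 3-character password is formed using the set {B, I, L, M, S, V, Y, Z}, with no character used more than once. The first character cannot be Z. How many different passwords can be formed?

The first character has 8−1 = 7 choices (anything except Z).
The remaining 2 characters are filled from the other 7 symbols without repetition: 7 × 6 = 42.
Total: 7 × 42 = 294.

294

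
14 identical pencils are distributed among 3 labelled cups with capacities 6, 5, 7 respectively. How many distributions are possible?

15

By stars and bars, unrestricted non-negative solutions to x_1+…+x_3 = 14 number C(14+2,2) = 120.
Subtract solutions that violate a single cap (substitute x_i' = x_i − (cap_i+1)): x_1 ≥ 7 gives C(9,2) = 36; x_2 ≥ 6 gives C(10,2) = 45; x_3 ≥ 8 gives C(8,2) = 28. Together 109.
Add back pairs where two caps are both exceeded: 3 + 0 + 1 = 4.
By inclusion–exclusion the count is 120 − 109 + 4 = 15.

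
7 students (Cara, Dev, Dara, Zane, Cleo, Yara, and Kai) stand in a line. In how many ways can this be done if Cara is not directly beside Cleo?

Of the 7! = 5040 arrangements, those with Cara and Cleo adjacent number 2 × 6! = 1440 (treat the pair as a block with 2 internal orders).
Complementary counting: 5040 − 1440 = 3600.

3600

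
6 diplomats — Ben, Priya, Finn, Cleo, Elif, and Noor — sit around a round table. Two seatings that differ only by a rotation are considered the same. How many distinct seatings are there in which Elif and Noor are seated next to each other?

48

Glue Elif and Noor into a block (2 internal orders). Seating 5 units around a circle gives (4)! arrangements.
So 2 × (4)! = 2 × 24 = 48.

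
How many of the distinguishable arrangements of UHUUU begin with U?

Fix U in the first position and arrange the remaining 4 letters.
Those 4 letters have U appearing 3 times, giving (4)!/(3!) = 4.

4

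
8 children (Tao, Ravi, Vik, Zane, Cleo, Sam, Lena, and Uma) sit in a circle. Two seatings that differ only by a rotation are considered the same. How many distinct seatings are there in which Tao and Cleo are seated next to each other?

1440

Treat {Tao, Cleo} as one unit (2 internal orders) and seat the resulting 7 units around the table: (6)! circular arrangements.
So 2 × (6)! = 2 × 720 = 1440.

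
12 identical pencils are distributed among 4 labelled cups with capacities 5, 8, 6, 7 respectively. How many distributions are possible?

260

Without the upper bounds there are C(15,3) = 455 ways to split 12 among 4 cups.
Subtract solutions that violate a single cap (substitute x_i' = x_i − (cap_i+1)): x_1 ≥ 6 gives C(9,3) = 84; x_2 ≥ 9 gives C(6,3) = 20; x_3 ≥ 7 gives C(8,3) = 56; x_4 ≥ 8 gives C(7,3) = 35. Together 195.
No two caps can be exceeded simultaneously, so the pair terms are all 0.
By inclusion–exclusion the count is 455 − 195 + 0 = 260.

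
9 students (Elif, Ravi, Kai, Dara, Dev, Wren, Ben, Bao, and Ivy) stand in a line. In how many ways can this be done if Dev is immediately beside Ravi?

Place the 7 others and the Dev-Ravi pair as 8 objects in a line; the pair has 2 internal arrangements.
That gives 2 × 8! = 2 × 40320 = 80640.

80640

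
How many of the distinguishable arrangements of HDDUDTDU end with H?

With the last slot taken by H, it remains to arrange the other 7 letters (DDUDTDU).
Those 7 letters have D appearing 4 times and U appearing twice, giving (7)!/(4!·2!) = 105.

105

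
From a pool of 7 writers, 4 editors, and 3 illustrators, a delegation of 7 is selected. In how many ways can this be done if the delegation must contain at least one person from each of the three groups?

Total 7-person selections from all 14: C(14,7) = 3432.
Subtract selections that omit an entire group: no writers → C(7,7) = 1; no editors → C(10,7) = 120; no illustrators → C(11,7) = 330.
Add back selections omitting two groups (i.e. drawn from a single group): C(7,7) + C(4,7) + C(3,7) = 1.
By inclusion–exclusion: 3432 − 451 + 1 = 2982.

2982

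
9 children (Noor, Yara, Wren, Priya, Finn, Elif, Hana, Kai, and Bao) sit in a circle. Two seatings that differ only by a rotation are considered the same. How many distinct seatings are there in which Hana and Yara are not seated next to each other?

All circular seatings of 9 people number (8)! = 40320.
Seatings with Hana beside Yara: treat them as a block with 2 internal orders, giving 2 × (7)! = 10080.
Subtracting, 40320 − 10080 = 30240.

30240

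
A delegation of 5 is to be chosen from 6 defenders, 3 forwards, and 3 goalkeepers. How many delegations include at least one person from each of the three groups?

540

Total 5-person selections from all 12: C(12,5) = 792.
Subtract selections that omit an entire group: no defenders → C(6,5) = 6; no forwards → C(9,5) = 126; no goalkeepers → C(9,5) = 126.
Add back selections omitting two groups (i.e. drawn from a single group): C(6,5) + C(3,5) + C(3,5) = 6.
By inclusion–exclusion: 792 − 258 + 6 = 540.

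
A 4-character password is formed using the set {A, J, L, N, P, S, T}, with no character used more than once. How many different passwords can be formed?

840

Choose and order 4 of the 7 symbols: the first character has 7 options, the next 6, then 5, 4.
That product is 7 × 6 × 5 × 4 = 840.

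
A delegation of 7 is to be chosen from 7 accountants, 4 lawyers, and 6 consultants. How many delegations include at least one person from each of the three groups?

17283

Unrestricted: C(17,7) = 19448 ways to pick any 7 of the 17.
Subtract selections that omit an entire group: no accountants → C(10,7) = 120; no lawyers → C(13,7) = 1716; no consultants → C(11,7) = 330.
Add back selections omitting two groups (i.e. drawn from a single group): C(7,7) + C(4,7) + C(6,7) = 1.
By inclusion–exclusion: 19448 − 2166 + 1 = 17283.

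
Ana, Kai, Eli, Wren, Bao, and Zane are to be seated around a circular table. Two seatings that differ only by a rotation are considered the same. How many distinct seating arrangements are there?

Seat Ana anywhere (absorbing the rotational symmetry), then permute the other 5: (5)! = 120.

120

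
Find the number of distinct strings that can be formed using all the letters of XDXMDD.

60

The 6 letters of XDXMDD have repeats: D appearing 3 times and X appearing twice.
So there are 6! / (3!·2!) = 60 distinguishable arrangements.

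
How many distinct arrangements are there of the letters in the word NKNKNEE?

The 7 letters of NKNKNEE have repeats: E appearing twice, K appearing twice, and N appearing 3 times.
Dividing 7! = 5040 by 3!·2!·2! = 24 for the repeated letters gives 210.

210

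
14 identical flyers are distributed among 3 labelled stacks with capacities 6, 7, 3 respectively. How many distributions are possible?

By stars and bars, unrestricted non-negative solutions to x_1+…+x_3 = 14 number C(14+2,2) = 120.
Subtract solutions that violate a single cap (substitute x_i' = x_i − (cap_i+1)): x_1 ≥ 7 gives C(9,2) = 36; x_2 ≥ 8 gives C(8,2) = 28; x_3 ≥ 4 gives C(12,2) = 66. Together 130.
Add back pairs where two caps are both exceeded: 0 + 10 + 6 = 16.
By inclusion–exclusion the count is 120 − 130 + 16 = 6.

6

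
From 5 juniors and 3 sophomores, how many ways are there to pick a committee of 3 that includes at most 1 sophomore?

Split by how many sophomores are chosen (0 through 1).
Sum: C(3,0)·C(5,3) + C(3,1)·C(5,2) = 10 + 30 = 40.

40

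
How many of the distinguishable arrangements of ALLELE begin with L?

30

With the first slot taken by L, it remains to arrange the other 5 letters (ALELE).
Those 5 letters have E appearing twice and L appearing twice, giving (5)!/(2!·2!) = 30.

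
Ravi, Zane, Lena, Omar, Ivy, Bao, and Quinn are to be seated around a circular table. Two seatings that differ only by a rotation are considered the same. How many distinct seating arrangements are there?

Around a circle, 7 distinct people have 7!/7 = (6)! = 720 rotationally distinct seatings.

720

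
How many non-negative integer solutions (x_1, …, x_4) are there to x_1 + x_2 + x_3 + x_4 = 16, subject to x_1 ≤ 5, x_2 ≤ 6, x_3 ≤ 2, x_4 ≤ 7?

31

Without the upper bounds there are C(19,3) = 969 ways to split 16 among 4 variables.
Subtract solutions that violate a single cap (substitute x_i' = x_i − (cap_i+1)): x_1 ≥ 6 gives C(13,3) = 286; x_2 ≥ 7 gives C(12,3) = 220; x_3 ≥ 3 gives C(16,3) = 560; x_4 ≥ 8 gives C(11,3) = 165. Together 1231.
Add back pairs where two caps are both exceeded: 20 + 120 + 10 + 84 + 4 + 56 = 294.
Subtract triples: 1 + 0 + 0 + 0 = 1.
By inclusion–exclusion the count is 969 − 1231 + 294 − 1 = 31.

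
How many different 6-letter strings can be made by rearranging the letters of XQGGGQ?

Letter multiplicities in XQGGGQ: G×3, Q×2, X×1.
The number of distinct arrangements is 6!/(3!·2!) = 720/12 = 60.

60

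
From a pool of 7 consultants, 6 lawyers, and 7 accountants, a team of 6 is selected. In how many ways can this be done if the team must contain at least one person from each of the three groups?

32340

With no constraint there are C(20,6) = 38760 possible selections.
Subtract selections that omit an entire group: no consultants → C(13,6) = 1716; no lawyers → C(14,6) = 3003; no accountants → C(13,6) = 1716.
Add back selections omitting two groups (i.e. drawn from a single group): C(7,6) + C(6,6) + C(7,6) = 15.
By inclusion–exclusion: 38760 − 6435 + 15 = 32340.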